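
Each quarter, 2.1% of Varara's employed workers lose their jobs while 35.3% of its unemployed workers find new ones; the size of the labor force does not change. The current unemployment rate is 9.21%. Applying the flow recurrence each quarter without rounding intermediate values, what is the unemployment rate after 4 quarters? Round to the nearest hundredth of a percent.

Unemployment rate after four quarters ≈ 6.17%.

With a fixed labor force, u_{t+1} = u_t + s·(1−u_t) − f·u_t = u_t·(1−s−f) + s.
Here 1−s−f = 0.626 and s = 0.021.
u_1 = 0.092100 × 0.626 + 0.021 = 0.078655.
u_2 = 0.078655 × 0.626 + 0.021 = 0.070238.
u_3 = 0.070238 × 0.626 + 0.021 = 0.064969.
u_4 = 0.064969 × 0.626 + 0.021 = 0.061671.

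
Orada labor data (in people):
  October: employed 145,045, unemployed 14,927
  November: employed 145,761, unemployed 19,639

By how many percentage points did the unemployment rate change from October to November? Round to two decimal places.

The unemployment rate changed by +2.54 percentage points.

October: labor force = 145,045 + 14,927 = 159,972; u = 14,927/159,972 = 9.33%.
November: labor force = 145,761 + 19,639 = 165,400; u = 19,639/165,400 = 11.87%.
Change = 11.87% − 9.33% = +2.54 pp.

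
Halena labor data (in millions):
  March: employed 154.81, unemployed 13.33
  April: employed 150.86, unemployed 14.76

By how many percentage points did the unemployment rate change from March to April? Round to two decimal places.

The unemployment rate changed by +0.98 percentage points.

March: labor force = 154.81 + 13.33 = 168.14; u = 13.33/168.14 = 7.93%.
April: labor force = 150.86 + 14.76 = 165.62; u = 14.76/165.62 = 8.91%.
Change = 8.91% − 7.93% = +0.98 pp.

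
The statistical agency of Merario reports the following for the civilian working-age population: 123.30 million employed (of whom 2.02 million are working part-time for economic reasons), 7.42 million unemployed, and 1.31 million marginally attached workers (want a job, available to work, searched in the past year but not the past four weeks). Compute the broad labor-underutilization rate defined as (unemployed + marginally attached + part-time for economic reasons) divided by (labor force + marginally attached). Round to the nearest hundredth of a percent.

Labor force = 123.30 + 7.42 = 130.72 million.
Numerator = 7.42 + 1.31 + 2.02 = 10.75 million.
Denominator = 130.72 + 1.31 = 132.03 million.
Broad rate = 10.75 / 132.03 = 8.14%.

Broad underutilization rate ≈ 8.14%.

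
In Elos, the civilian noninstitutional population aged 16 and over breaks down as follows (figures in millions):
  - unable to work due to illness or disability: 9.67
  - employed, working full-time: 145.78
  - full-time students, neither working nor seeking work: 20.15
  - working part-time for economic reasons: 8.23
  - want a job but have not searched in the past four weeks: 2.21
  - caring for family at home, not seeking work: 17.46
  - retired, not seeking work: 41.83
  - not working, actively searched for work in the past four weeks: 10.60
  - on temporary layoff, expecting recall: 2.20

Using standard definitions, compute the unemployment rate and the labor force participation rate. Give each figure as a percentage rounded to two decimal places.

Employed = 145.78 + 8.23 = 154.01 million (anyone who worked, including part-time for economic reasons, counts as employed).
Unemployed = 10.60 + 2.20 = 12.80 million (jobless and actively searching, or on temporary layoff).
Labor force = 154.01 + 12.80 = 166.81 million.
Not in labor force = 9.67 + 20.15 + 2.21 + 17.46 + 41.83 = 91.32 million (those not working and not actively searching are outside the labor force — including those who want a job but have given up searching).
Civilian working-age population = 166.81 + 91.32 = 258.13 million.
Unemployment rate = 12.80 / 166.81 = 7.67%.
Labor force participation rate = 166.81 / 258.13 = 64.62%.

Unemployment rate ≈ 7.67%; labor force participation rate ≈ 64.62%.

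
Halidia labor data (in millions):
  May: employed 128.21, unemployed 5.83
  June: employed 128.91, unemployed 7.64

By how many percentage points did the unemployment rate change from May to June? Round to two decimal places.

The unemployment rate changed by +1.25 percentage points.

May: labor force = 128.21 + 5.83 = 134.04; u = 5.83/134.04 = 4.35%.
June: labor force = 128.91 + 7.64 = 136.55; u = 7.64/136.55 = 5.60%.
Change = 5.60% − 4.35% = +1.25 pp.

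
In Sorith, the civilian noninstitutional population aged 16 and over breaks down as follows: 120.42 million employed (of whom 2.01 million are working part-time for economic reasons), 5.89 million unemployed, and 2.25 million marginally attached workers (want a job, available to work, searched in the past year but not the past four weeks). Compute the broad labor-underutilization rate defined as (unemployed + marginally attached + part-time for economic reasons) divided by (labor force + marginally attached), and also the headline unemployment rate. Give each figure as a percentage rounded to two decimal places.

Broad underutilization rate ≈ 7.90%; headline unemployment rate ≈ 4.66%.

Labor force = 120.42 + 5.89 = 126.31 million.
Numerator = 5.89 + 2.25 + 2.01 = 10.15 million.
Denominator = 126.31 + 2.25 = 128.56 million.
Broad rate = 10.15 / 128.56 = 7.90%.
Headline unemployment rate = 5.89 / 126.31 = 4.66%.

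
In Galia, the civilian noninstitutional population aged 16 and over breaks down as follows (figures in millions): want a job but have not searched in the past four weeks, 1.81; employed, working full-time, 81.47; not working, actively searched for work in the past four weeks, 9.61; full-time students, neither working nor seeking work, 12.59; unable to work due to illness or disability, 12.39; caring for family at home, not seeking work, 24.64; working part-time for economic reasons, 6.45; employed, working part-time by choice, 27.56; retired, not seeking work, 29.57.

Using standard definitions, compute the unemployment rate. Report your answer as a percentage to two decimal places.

Employed = 81.47 + 6.45 + 27.56 = 115.48 million (anyone who worked, including part-time for economic reasons, counts as employed).
Unemployed = 9.61 million.
Labor force = 115.48 + 9.61 = 125.09 million.
Unemployment rate = 9.61 / 125.09 = 7.68%.

Unemployment rate ≈ 7.68%.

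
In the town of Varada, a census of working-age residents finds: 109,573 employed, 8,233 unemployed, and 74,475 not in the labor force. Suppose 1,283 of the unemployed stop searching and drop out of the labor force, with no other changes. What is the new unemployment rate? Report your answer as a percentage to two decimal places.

Initially, labor force = 109,573 + 8,233 = 117,806, so u = 8,233/117,806 = 6.99%.
After the change, unemployed and labor force both fall by 1,283 → E = 109,573, U = 6,950, labor force = 116,523.
New unemployment rate = 6,950 / 116,523 = 5.96%.

New unemployment rate ≈ 5.96%.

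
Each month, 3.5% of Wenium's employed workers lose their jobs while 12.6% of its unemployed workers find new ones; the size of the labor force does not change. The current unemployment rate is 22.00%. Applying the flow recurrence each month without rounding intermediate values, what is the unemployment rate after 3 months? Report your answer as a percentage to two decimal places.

With a fixed labor force, u_{t+1} = u_t + s·(1−u_t) − f·u_t = u_t·(1−s−f) + s.
Here 1−s−f = 0.839 and s = 0.035.
u_1 = 0.220000 × 0.839 + 0.035 = 0.219580.
u_2 = 0.219580 × 0.839 + 0.035 = 0.219228.
u_3 = 0.219228 × 0.839 + 0.035 = 0.218932.

Unemployment rate after three months ≈ 21.89%.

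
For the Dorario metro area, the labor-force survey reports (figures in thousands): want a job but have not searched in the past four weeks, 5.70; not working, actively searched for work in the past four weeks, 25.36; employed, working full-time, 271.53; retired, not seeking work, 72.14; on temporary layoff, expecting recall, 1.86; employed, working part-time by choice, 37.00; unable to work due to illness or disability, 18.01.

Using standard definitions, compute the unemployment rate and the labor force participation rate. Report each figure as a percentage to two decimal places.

Employed = 271.53 + 37.00 = 308.53 thousand.
Unemployed = 25.36 + 1.86 = 27.22 thousand (jobless and actively searching, or on temporary layoff).
Labor force = 308.53 + 27.22 = 335.75 thousand.
Not in labor force = 5.70 + 72.14 + 18.01 = 95.85 thousand (those not working and not actively searching are outside the labor force — including those who want a job but have given up searching).
Civilian working-age population = 335.75 + 95.85 = 431.60 thousand.
Unemployment rate = 27.22 / 335.75 = 8.11%.
Labor force participation rate = 335.75 / 431.60 = 77.79%.

Unemployment rate ≈ 8.11%; labor force participation rate ≈ 77.79%.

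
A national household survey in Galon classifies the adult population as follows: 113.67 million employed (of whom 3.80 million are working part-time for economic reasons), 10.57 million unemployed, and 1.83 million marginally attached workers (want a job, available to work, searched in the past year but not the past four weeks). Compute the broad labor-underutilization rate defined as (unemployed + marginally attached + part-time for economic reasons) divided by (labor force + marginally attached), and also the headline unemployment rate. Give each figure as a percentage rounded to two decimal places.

Labor force = 113.67 + 10.57 = 124.24 million.
Numerator = 10.57 + 1.83 + 3.80 = 16.20 million.
Denominator = 124.24 + 1.83 = 126.07 million.
Broad rate = 16.20 / 126.07 = 12.85%.
Headline unemployment rate = 10.57 / 124.24 = 8.51%.

Broad underutilization rate ≈ 12.85%; headline unemployment rate ≈ 8.51%.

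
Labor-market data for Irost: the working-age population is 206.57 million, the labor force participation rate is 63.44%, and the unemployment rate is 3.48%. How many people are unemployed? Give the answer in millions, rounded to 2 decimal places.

About 4.56 million are unemployed.

Labor force = 0.6344 × 206.57 = 131.05 million.
Unemployed = 0.0348 × 131.05 ≈ 4.56 million.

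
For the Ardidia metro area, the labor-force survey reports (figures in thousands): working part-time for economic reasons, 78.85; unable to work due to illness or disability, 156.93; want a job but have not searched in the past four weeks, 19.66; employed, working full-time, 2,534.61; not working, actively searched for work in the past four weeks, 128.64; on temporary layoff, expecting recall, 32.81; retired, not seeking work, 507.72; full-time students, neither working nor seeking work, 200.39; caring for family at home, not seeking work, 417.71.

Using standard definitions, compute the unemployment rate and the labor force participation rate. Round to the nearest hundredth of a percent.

Unemployment rate ≈ 5.82%; labor force participation rate ≈ 68.06%.

Employed = 78.85 + 2,534.61 = 2,613.46 thousand (anyone who worked, including part-time for economic reasons, counts as employed).
Unemployed = 128.64 + 32.81 = 161.45 thousand (jobless and actively searching, or on temporary layoff).
Labor force = 2,613.46 + 161.45 = 2,774.91 thousand.
Not in labor force = 156.93 + 19.66 + 507.72 + 200.39 + 417.71 = 1,302.41 thousand (those not working and not actively searching are outside the labor force — including those who want a job but have given up searching).
Civilian working-age population = 2,774.91 + 1,302.41 = 4,077.32 thousand.
Unemployment rate = 161.45 / 2,774.91 = 5.82%.
Labor force participation rate = 2,774.91 / 4,077.32 = 68.06%.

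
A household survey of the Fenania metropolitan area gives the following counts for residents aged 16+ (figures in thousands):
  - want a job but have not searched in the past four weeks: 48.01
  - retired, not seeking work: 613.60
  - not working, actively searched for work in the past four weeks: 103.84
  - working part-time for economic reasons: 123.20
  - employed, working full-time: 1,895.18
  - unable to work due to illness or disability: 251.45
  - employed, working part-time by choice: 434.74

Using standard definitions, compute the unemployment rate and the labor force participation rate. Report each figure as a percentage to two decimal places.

Employed = 123.20 + 1,895.18 + 434.74 = 2,453.12 thousand (anyone who worked, including part-time for economic reasons, counts as employed).
Unemployed = 103.84 thousand.
Labor force = 2,453.12 + 103.84 = 2,556.96 thousand.
Not in labor force = 48.01 + 613.60 + 251.45 = 913.06 thousand (those not working and not actively searching are outside the labor force — including those who want a job but have given up searching).
Civilian working-age population = 2,556.96 + 913.06 = 3,470.02 thousand.
Unemployment rate = 103.84 / 2,556.96 = 4.06%.
Labor force participation rate = 2,556.96 / 3,470.02 = 73.69%.

Unemployment rate ≈ 4.06%; labor force participation rate ≈ 73.69%.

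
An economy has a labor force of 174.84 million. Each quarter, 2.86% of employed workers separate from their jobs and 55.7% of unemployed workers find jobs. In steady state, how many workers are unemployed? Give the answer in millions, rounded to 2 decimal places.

About 8.54 million are unemployed in steady state.

Steady-state unemployment rate u* = s/(s+f) = 2.86/(2.86+55.7) = 0.048839.
Unemployed = u* × labor force = 0.048839 × 174.84 ≈ 8.54 million.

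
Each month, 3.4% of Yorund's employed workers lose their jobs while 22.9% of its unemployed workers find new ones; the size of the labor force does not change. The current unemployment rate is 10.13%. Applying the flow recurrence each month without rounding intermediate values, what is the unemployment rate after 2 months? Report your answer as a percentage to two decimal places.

Unemployment rate after two months ≈ 11.41%.

With a fixed labor force, u_{t+1} = u_t + s·(1−u_t) − f·u_t = u_t·(1−s−f) + s.
Here 1−s−f = 0.737 and s = 0.034.
u_1 = 0.101300 × 0.737 + 0.034 = 0.108658.
u_2 = 0.108658 × 0.737 + 0.034 = 0.114081.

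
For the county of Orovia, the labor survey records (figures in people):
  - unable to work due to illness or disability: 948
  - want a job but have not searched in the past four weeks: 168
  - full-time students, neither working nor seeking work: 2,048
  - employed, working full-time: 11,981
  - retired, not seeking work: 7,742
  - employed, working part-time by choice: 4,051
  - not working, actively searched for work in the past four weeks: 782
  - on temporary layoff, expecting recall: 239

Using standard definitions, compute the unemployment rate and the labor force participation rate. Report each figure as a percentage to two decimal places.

Unemployment rate ≈ 5.99%; labor force participation rate ≈ 60.99%.

Employed = 11,981 + 4,051 = 16,032.
Unemployed = 782 + 239 = 1,021 (jobless and actively searching, or on temporary layoff).
Labor force = 16,032 + 1,021 = 17,053.
Not in labor force = 948 + 168 + 2,048 + 7,742 = 10,906 (those not working and not actively searching are outside the labor force — including those who want a job but have given up searching).
Civilian working-age population = 17,053 + 10,906 = 27,959.
Unemployment rate = 1,021 / 17,053 = 5.99%.
Labor force participation rate = 17,053 / 27,959 = 60.99%.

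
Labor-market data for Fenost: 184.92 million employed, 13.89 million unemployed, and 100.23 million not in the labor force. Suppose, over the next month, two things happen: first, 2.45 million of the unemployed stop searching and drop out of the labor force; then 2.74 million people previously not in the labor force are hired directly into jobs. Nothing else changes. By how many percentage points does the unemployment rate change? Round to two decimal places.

Initially, labor force = 184.92 + 13.89 = 198.81 million, so u = 13.89/198.81 = 6.99%.
After the first change, unemployed and labor force both fall by 2.45 → E = 184.92, U = 11.44, labor force = 196.36 million.
After the second change, employed and labor force both rise by 2.74; unemployed unchanged → E = 187.66, U = 11.44, labor force = 199.10 million.
New unemployment rate = 11.44 / 199.10 = 5.75%.
Change = 5.75% − 6.99% = −1.24 percentage points.

The unemployment rate changes by −1.24 percentage points.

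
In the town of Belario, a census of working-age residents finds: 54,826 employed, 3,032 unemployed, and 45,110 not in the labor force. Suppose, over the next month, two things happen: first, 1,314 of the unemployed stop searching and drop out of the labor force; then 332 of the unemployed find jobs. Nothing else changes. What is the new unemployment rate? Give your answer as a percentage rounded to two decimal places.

Initially, labor force = 54,826 + 3,032 = 57,858, so u = 3,032/57,858 = 5.24%.
After the first change, unemployed and labor force both fall by 1,314 → E = 54,826, U = 1,718, labor force = 56,544.
After the second change, unemployed falls and employed rises by 332; labor force unchanged → E = 55,158, U = 1,386, labor force = 56,544.
New unemployment rate = 1,386 / 56,544 = 2.45%.

New unemployment rate ≈ 2.45%.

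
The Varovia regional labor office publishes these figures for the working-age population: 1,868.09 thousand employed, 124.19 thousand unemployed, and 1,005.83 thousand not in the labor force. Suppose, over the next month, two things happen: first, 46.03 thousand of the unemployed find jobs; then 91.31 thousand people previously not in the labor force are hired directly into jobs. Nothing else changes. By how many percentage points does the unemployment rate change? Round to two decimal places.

The unemployment rate changes by −2.48 percentage points.

Initially, labor force = 1,868.09 + 124.19 = 1,992.28 thousand, so u = 124.19/1,992.28 = 6.23%.
After the first change, unemployed falls and employed rises by 46.03; labor force unchanged → E = 1,914.12, U = 78.16, labor force = 1,992.28 thousand.
After the second change, employed and labor force both rise by 91.31; unemployed unchanged → E = 2,005.43, U = 78.16, labor force = 2,083.59 thousand.
New unemployment rate = 78.16 / 2,083.59 = 3.75%.
Change = 3.75% − 6.23% = −2.48 percentage points.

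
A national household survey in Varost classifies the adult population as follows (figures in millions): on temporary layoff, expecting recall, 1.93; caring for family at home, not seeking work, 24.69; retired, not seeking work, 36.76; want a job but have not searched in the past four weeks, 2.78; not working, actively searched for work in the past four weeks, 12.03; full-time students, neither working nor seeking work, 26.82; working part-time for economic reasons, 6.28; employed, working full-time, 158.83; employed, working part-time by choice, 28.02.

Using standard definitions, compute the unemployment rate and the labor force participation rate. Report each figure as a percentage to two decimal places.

Unemployment rate ≈ 6.74%; labor force participation rate ≈ 69.46%.

Employed = 6.28 + 158.83 + 28.02 = 193.13 million (anyone who worked, including part-time for economic reasons, counts as employed).
Unemployed = 1.93 + 12.03 = 13.96 million (jobless and actively searching, or on temporary layoff).
Labor force = 193.13 + 13.96 = 207.09 million.
Not in labor force = 24.69 + 36.76 + 2.78 + 26.82 = 91.05 million (those not working and not actively searching are outside the labor force — including those who want a job but have given up searching).
Civilian working-age population = 207.09 + 91.05 = 298.14 million.
Unemployment rate = 13.96 / 207.09 = 6.74%.
Labor force participation rate = 207.09 / 298.14 = 69.46%.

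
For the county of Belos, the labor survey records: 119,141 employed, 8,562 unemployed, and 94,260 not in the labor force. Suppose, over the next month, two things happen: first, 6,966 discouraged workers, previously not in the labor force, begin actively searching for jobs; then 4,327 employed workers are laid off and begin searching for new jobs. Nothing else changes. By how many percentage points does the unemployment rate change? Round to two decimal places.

Initially, labor force = 119,141 + 8,562 = 127,703, so u = 8,562/127,703 = 6.70%.
After the first change, unemployed and labor force both rise by 6,966 → E = 119,141, U = 15,528, labor force = 134,669.
After the second change, employed falls and unemployed rises by 4,327; labor force unchanged → E = 114,814, U = 19,855, labor force = 134,669.
New unemployment rate = 19,855 / 134,669 = 14.74%.
Change = 14.74% − 6.70% = +8.04 percentage points.

The unemployment rate changes by +8.04 percentage points.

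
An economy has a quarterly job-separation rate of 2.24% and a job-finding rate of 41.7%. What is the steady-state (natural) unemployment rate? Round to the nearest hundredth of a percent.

At steady state the flows balance: s·E = f·U, so U/(E+U) = s/(s+f).
u* = 2.24 / (2.24 + 41.7) = 2.24 / 43.94 = 5.10%.

Steady-state unemployment rate ≈ 5.10%.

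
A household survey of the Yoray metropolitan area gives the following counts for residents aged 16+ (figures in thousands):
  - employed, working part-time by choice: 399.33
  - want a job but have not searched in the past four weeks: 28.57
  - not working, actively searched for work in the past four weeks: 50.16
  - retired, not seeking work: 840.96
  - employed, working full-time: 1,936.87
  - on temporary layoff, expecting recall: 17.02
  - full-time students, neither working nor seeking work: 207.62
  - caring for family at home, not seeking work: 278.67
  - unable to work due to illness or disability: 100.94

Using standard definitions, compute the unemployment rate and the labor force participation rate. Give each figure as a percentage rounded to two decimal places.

Employed = 399.33 + 1,936.87 = 2,336.20 thousand.
Unemployed = 50.16 + 17.02 = 67.18 thousand (jobless and actively searching, or on temporary layoff).
Labor force = 2,336.20 + 67.18 = 2,403.38 thousand.
Not in labor force = 28.57 + 840.96 + 207.62 + 278.67 + 100.94 = 1,456.76 thousand (those not working and not actively searching are outside the labor force — including those who want a job but have given up searching).
Civilian working-age population = 2,403.38 + 1,456.76 = 3,860.14 thousand.
Unemployment rate = 67.18 / 2,403.38 = 2.80%.
Labor force participation rate = 2,403.38 / 3,860.14 = 62.26%.

Unemployment rate ≈ 2.80%; labor force participation rate ≈ 62.26%.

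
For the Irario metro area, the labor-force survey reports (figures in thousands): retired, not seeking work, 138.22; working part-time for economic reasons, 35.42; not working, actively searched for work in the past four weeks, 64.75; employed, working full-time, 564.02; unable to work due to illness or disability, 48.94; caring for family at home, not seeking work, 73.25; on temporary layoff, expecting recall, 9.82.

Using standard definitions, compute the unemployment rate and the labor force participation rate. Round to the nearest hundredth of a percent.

Employed = 35.42 + 564.02 = 599.44 thousand (anyone who worked, including part-time for economic reasons, counts as employed).
Unemployed = 64.75 + 9.82 = 74.57 thousand (jobless and actively searching, or on temporary layoff).
Labor force = 599.44 + 74.57 = 674.01 thousand.
Not in labor force = 138.22 + 48.94 + 73.25 = 260.41 thousand (those not working and not actively searching are outside the labor force).
Civilian working-age population = 674.01 + 260.41 = 934.42 thousand.
Unemployment rate = 74.57 / 674.01 = 11.06%.
Labor force participation rate = 674.01 / 934.42 = 72.13%.

Unemployment rate ≈ 11.06%; labor force participation rate ≈ 72.13%.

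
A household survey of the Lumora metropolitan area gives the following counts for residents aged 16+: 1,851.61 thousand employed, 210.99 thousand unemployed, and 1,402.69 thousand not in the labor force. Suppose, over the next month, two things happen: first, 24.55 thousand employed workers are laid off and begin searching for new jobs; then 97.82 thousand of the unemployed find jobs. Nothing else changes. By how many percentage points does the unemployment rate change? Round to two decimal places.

The unemployment rate changes by −3.55 percentage points.

Initially, labor force = 1,851.61 + 210.99 = 2,062.60 thousand, so u = 210.99/2,062.60 = 10.23%.
After the first change, employed falls and unemployed rises by 24.55; labor force unchanged → E = 1,827.06, U = 235.54, labor force = 2,062.60 thousand.
After the second change, unemployed falls and employed rises by 97.82; labor force unchanged → E = 1,924.88, U = 137.72, labor force = 2,062.60 thousand.
New unemployment rate = 137.72 / 2,062.60 = 6.68%.
Change = 6.68% − 10.23% = −3.55 percentage points.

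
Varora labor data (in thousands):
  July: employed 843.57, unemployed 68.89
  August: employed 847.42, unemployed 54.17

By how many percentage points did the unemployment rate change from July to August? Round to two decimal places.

The unemployment rate changed by −1.54 percentage points.

July: labor force = 843.57 + 68.89 = 912.46; u = 68.89/912.46 = 7.55%.
August: labor force = 847.42 + 54.17 = 901.59; u = 54.17/901.59 = 6.01%.
Change = 6.01% − 7.55% = −1.54 pp.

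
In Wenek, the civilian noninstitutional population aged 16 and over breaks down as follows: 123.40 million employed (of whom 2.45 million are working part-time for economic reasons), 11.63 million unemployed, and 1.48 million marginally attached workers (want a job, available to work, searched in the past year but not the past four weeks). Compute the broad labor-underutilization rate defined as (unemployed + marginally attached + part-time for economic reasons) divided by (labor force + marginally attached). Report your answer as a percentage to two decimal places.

Labor force = 123.40 + 11.63 = 135.03 million.
Numerator = 11.63 + 1.48 + 2.45 = 15.56 million.
Denominator = 135.03 + 1.48 = 136.51 million.
Broad rate = 15.56 / 136.51 = 11.40%.

Broad underutilization rate ≈ 11.40%.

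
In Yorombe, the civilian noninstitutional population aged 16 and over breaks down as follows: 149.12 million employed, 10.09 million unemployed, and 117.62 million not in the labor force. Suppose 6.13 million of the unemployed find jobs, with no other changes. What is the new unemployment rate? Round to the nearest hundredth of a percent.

New unemployment rate ≈ 2.49%.

Initially, labor force = 149.12 + 10.09 = 159.21 million, so u = 10.09/159.21 = 6.34%.
After the change, unemployed falls and employed rises by 6.13; labor force unchanged → E = 155.25, U = 3.96, labor force = 159.21 million.
New unemployment rate = 3.96 / 159.21 = 2.49%.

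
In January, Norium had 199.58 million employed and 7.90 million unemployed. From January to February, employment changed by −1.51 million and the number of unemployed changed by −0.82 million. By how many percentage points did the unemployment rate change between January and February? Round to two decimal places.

January: labor force = 199.58 + 7.90 = 207.48; u = 7.90/207.48 = 3.81%.
February: labor force = 198.07 + 7.08 = 205.15; u = 7.08/205.15 = 3.45%.
Change = 3.45% − 3.81% = −0.36 pp.

The unemployment rate changed by −0.36 percentage points.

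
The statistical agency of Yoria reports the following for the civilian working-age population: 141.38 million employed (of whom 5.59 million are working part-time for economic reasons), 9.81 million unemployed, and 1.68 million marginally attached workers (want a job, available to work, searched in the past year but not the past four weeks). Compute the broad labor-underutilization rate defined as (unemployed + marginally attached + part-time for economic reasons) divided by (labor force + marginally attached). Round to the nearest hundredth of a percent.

Broad underutilization rate ≈ 11.17%.

Labor force = 141.38 + 9.81 = 151.19 million.
Numerator = 9.81 + 1.68 + 5.59 = 17.08 million.
Denominator = 151.19 + 1.68 = 152.87 million.
Broad rate = 17.08 / 152.87 = 11.17%.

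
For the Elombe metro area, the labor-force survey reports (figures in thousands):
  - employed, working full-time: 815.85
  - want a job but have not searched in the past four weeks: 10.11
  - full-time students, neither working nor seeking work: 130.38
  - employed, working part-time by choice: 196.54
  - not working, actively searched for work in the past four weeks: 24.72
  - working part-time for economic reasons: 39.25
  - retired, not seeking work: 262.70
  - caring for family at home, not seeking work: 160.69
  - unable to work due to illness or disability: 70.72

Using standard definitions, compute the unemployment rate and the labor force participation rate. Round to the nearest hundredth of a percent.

Employed = 815.85 + 196.54 + 39.25 = 1,051.64 thousand (anyone who worked, including part-time for economic reasons, counts as employed).
Unemployed = 24.72 thousand.
Labor force = 1,051.64 + 24.72 = 1,076.36 thousand.
Not in labor force = 10.11 + 130.38 + 262.70 + 160.69 + 70.72 = 634.60 thousand (those not working and not actively searching are outside the labor force — including those who want a job but have given up searching).
Civilian working-age population = 1,076.36 + 634.60 = 1,710.96 thousand.
Unemployment rate = 24.72 / 1,076.36 = 2.30%.
Labor force participation rate = 1,076.36 / 1,710.96 = 62.91%.

Unemployment rate ≈ 2.30%; labor force participation rate ≈ 62.91%.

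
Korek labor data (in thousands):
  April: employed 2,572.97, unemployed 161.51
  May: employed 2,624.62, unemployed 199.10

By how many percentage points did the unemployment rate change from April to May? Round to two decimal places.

April: labor force = 2,572.97 + 161.51 = 2,734.48; u = 161.51/2,734.48 = 5.91%.
May: labor force = 2,624.62 + 199.10 = 2,823.72; u = 199.10/2,823.72 = 7.05%.
Change = 7.05% − 5.91% = +1.14 pp.

The unemployment rate changed by +1.14 percentage points.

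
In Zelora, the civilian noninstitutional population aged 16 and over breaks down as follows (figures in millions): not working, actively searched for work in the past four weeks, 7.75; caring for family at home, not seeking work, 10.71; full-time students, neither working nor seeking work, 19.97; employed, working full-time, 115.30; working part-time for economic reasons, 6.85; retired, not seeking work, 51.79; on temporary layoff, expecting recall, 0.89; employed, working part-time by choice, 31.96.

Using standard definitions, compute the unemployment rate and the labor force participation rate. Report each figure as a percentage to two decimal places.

Employed = 115.30 + 6.85 + 31.96 = 154.11 million (anyone who worked, including part-time for economic reasons, counts as employed).
Unemployed = 7.75 + 0.89 = 8.64 million (jobless and actively searching, or on temporary layoff).
Labor force = 154.11 + 8.64 = 162.75 million.
Not in labor force = 10.71 + 19.97 + 51.79 = 82.47 million (those not working and not actively searching are outside the labor force).
Civilian working-age population = 162.75 + 82.47 = 245.22 million.
Unemployment rate = 8.64 / 162.75 = 5.31%.
Labor force participation rate = 162.75 / 245.22 = 66.37%.

Unemployment rate ≈ 5.31%; labor force participation rate ≈ 66.37%.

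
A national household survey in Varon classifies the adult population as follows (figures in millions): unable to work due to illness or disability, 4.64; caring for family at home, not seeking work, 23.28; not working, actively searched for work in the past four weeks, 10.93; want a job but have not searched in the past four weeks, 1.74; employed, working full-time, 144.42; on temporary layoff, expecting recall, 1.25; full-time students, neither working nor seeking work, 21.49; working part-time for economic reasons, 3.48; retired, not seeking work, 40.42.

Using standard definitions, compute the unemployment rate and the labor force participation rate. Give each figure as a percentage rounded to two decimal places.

Employed = 144.42 + 3.48 = 147.90 million (anyone who worked, including part-time for economic reasons, counts as employed).
Unemployed = 10.93 + 1.25 = 12.18 million (jobless and actively searching, or on temporary layoff).
Labor force = 147.90 + 12.18 = 160.08 million.
Not in labor force = 4.64 + 23.28 + 1.74 + 21.49 + 40.42 = 91.57 million (those not working and not actively searching are outside the labor force — including those who want a job but have given up searching).
Civilian working-age population = 160.08 + 91.57 = 251.65 million.
Unemployment rate = 12.18 / 160.08 = 7.61%.
Labor force participation rate = 160.08 / 251.65 = 63.61%.

Unemployment rate ≈ 7.61%; labor force participation rate ≈ 63.61%.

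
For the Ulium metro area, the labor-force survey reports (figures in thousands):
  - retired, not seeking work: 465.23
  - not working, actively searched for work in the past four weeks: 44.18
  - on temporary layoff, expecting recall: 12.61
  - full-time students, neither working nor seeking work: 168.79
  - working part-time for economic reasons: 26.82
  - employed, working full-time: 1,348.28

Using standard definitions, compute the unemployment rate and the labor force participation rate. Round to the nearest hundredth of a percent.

Unemployment rate ≈ 3.97%; labor force participation rate ≈ 69.31%.

Employed = 26.82 + 1,348.28 = 1,375.10 thousand (anyone who worked, including part-time for economic reasons, counts as employed).
Unemployed = 44.18 + 12.61 = 56.79 thousand (jobless and actively searching, or on temporary layoff).
Labor force = 1,375.10 + 56.79 = 1,431.89 thousand.
Not in labor force = 465.23 + 168.79 = 634.02 thousand (those not working and not actively searching are outside the labor force).
Civilian working-age population = 1,431.89 + 634.02 = 2,065.91 thousand.
Unemployment rate = 56.79 / 1,431.89 = 3.97%.
Labor force participation rate = 1,431.89 / 2,065.91 = 69.31%.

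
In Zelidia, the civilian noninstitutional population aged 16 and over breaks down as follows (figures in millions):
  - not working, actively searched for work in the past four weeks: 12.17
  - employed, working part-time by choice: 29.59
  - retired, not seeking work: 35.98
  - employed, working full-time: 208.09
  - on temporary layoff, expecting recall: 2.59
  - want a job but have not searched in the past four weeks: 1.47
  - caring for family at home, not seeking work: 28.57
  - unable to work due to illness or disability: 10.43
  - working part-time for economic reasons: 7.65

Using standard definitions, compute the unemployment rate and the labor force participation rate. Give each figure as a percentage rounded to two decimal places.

Unemployment rate ≈ 5.67%; labor force participation rate ≈ 77.28%.

Employed = 29.59 + 208.09 + 7.65 = 245.33 million (anyone who worked, including part-time for economic reasons, counts as employed).
Unemployed = 12.17 + 2.59 = 14.76 million (jobless and actively searching, or on temporary layoff).
Labor force = 245.33 + 14.76 = 260.09 million.
Not in labor force = 35.98 + 1.47 + 28.57 + 10.43 = 76.45 million (those not working and not actively searching are outside the labor force — including those who want a job but have given up searching).
Civilian working-age population = 260.09 + 76.45 = 336.54 million.
Unemployment rate = 14.76 / 260.09 = 5.67%.
Labor force participation rate = 260.09 / 336.54 = 77.28%.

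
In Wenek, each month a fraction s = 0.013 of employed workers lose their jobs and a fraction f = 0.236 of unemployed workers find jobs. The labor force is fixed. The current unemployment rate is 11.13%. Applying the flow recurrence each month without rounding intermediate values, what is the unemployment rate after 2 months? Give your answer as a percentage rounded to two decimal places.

Unemployment rate after two months ≈ 8.55%.

With a fixed labor force, u_{t+1} = u_t + s·(1−u_t) − f·u_t = u_t·(1−s−f) + s.
Here 1−s−f = 0.751 and s = 0.013.
u_1 = 0.111300 × 0.751 + 0.013 = 0.096586.
u_2 = 0.096586 × 0.751 + 0.013 = 0.085536.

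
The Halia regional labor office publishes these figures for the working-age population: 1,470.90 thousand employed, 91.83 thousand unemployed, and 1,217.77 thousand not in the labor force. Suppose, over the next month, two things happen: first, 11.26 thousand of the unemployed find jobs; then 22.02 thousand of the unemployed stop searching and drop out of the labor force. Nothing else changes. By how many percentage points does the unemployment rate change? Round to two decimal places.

Initially, labor force = 1,470.90 + 91.83 = 1,562.73 thousand, so u = 91.83/1,562.73 = 5.88%.
After the first change, unemployed falls and employed rises by 11.26; labor force unchanged → E = 1,482.16, U = 80.57, labor force = 1,562.73 thousand.
After the second change, unemployed and labor force both fall by 22.02 → E = 1,482.16, U = 58.55, labor force = 1,540.71 thousand.
New unemployment rate = 58.55 / 1,540.71 = 3.80%.
Change = 3.80% − 5.88% = −2.08 percentage points.

The unemployment rate changes by −2.08 percentage points.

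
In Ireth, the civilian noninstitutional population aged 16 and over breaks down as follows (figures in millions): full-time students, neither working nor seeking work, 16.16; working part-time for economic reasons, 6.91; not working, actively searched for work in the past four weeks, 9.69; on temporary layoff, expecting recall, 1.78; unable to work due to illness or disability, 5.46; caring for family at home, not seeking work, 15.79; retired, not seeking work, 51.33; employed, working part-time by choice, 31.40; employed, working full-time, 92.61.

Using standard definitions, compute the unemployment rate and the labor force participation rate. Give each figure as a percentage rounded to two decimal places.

Employed = 6.91 + 31.40 + 92.61 = 130.92 million (anyone who worked, including part-time for economic reasons, counts as employed).
Unemployed = 9.69 + 1.78 = 11.47 million (jobless and actively searching, or on temporary layoff).
Labor force = 130.92 + 11.47 = 142.39 million.
Not in labor force = 16.16 + 5.46 + 15.79 + 51.33 = 88.74 million (those not working and not actively searching are outside the labor force).
Civilian working-age population = 142.39 + 88.74 = 231.13 million.
Unemployment rate = 11.47 / 142.39 = 8.06%.
Labor force participation rate = 142.39 / 231.13 = 61.61%.

Unemployment rate ≈ 8.06%; labor force participation rate ≈ 61.61%.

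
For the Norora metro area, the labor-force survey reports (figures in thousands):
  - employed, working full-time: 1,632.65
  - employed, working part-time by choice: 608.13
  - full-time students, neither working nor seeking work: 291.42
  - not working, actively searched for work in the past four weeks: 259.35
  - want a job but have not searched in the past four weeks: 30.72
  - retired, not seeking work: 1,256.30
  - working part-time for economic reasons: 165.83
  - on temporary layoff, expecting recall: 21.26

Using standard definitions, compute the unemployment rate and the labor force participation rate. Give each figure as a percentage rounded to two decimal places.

Employed = 1,632.65 + 608.13 + 165.83 = 2,406.61 thousand (anyone who worked, including part-time for economic reasons, counts as employed).
Unemployed = 259.35 + 21.26 = 280.61 thousand (jobless and actively searching, or on temporary layoff).
Labor force = 2,406.61 + 280.61 = 2,687.22 thousand.
Not in labor force = 291.42 + 30.72 + 1,256.30 = 1,578.44 thousand (those not working and not actively searching are outside the labor force — including those who want a job but have given up searching).
Civilian working-age population = 2,687.22 + 1,578.44 = 4,265.66 thousand.
Unemployment rate = 280.61 / 2,687.22 = 10.44%.
Labor force participation rate = 2,687.22 / 4,265.66 = 63.00%.

Unemployment rate ≈ 10.44%; labor force participation rate ≈ 63.00%.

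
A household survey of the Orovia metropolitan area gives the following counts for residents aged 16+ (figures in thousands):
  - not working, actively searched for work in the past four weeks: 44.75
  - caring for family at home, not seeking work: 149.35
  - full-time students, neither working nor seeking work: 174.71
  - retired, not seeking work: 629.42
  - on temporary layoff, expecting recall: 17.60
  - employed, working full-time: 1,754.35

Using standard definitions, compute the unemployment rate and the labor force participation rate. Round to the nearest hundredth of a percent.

Employed = 1,754.35 thousand.
Unemployed = 44.75 + 17.60 = 62.35 thousand (jobless and actively searching, or on temporary layoff).
Labor force = 1,754.35 + 62.35 = 1,816.70 thousand.
Not in labor force = 149.35 + 174.71 + 629.42 = 953.48 thousand (those not working and not actively searching are outside the labor force).
Civilian working-age population = 1,816.70 + 953.48 = 2,770.18 thousand.
Unemployment rate = 62.35 / 1,816.70 = 3.43%.
Labor force participation rate = 1,816.70 / 2,770.18 = 65.58%.

Unemployment rate ≈ 3.43%; labor force participation rate ≈ 65.58%.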